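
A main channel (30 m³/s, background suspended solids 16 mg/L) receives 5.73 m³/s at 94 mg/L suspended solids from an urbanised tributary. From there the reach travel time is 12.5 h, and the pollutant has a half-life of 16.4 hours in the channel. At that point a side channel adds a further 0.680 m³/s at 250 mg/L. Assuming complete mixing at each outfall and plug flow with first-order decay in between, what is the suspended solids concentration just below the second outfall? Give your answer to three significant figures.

21.2 mg/L

Conservation of mass: C = (30.00·16.00 + 5.730·94.00) / 35.73 = 1019/35.73 = 28.51 mg/L; combined flow 35.73 m³/s.
Half-life 16.4 h → k = ln 2 / 16.4 = 0.04227 h⁻¹ = 1.014 d⁻¹.
After decay, C = 28.51 × e^(−kt) = 28.51 × 0.5896 = 16.81 mg/L.
At the second outfall, C = (35.73·16.81 + 0.6800·250.0) / (35.73 + 0.6800) = 21.16 mg/L.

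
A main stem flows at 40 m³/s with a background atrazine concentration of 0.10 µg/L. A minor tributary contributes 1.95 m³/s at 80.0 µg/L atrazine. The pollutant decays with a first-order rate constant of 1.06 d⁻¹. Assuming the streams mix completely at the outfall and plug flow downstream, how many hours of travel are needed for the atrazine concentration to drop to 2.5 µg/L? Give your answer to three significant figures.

Conservation of mass: C = (40.00·0.1000 + 1.950·80.00) / 41.95 = 160.0/41.95 = 3.814 µg/L.
3.814·exp(−k·t) = 2.5 → t = ln(3.814/2.5)/k = 34430 s = 9.564 h.

9.56 h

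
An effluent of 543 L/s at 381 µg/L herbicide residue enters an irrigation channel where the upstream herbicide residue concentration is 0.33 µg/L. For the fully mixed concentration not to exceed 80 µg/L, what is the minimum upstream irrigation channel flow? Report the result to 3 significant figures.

Set C_mix = 80: (Q·0.3300 + 543.0·381.0) / (Q + 543.0) = 80
→ Q = 543.0·(381.0 − 80)/(80 − 0.3300) = 2051 L/s.

2050 L/s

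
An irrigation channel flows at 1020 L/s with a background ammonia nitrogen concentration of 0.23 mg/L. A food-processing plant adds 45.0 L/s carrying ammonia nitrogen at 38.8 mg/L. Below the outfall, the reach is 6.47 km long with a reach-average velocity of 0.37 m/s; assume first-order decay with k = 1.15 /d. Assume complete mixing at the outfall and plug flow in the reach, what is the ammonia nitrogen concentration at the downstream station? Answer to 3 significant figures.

Mass balance: C = (1020·0.2300 + 45.00·38.80) / 1065 = 1981/1065 = 1.860 mg/L.
Travel time t = 6.47·1000 / 0.37 = 17490 s = 4.857 h.
After decay, C = 1.860 × e^(−kt) = 1.860 × 0.7924 = 1.474 mg/L.

1.47 mg/L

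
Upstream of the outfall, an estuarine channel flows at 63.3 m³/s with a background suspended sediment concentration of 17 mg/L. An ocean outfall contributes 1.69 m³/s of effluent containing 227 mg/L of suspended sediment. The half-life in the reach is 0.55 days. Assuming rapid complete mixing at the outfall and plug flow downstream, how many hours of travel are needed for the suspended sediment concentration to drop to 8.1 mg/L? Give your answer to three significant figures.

19.4 h

Conservation of mass: C = (63.30·17.00 + 1.690·227.0) / 64.99 = 1460/64.99 = 22.46 mg/L.
Half-life 0.55 d → k = ln 2 / 0.55 = 1.260 d⁻¹.
22.46·exp(−k·t) = 8.1 → t = ln(22.46/8.1)/k = 69920 s = 19.42 h.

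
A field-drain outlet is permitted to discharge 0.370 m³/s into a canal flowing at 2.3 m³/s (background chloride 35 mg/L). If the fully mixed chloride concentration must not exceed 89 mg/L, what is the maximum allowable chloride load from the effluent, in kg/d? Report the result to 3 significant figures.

13600 kg/d

Mass balance at the limit: 2.300·35.00 + 0.3700·Cₑ = 2.670·89 → Cₑ = 424.7 mg/L.
Load = 0.3700 m³/s × 424.7 g/m³ × 86 400 s/d = 13580 kg/d.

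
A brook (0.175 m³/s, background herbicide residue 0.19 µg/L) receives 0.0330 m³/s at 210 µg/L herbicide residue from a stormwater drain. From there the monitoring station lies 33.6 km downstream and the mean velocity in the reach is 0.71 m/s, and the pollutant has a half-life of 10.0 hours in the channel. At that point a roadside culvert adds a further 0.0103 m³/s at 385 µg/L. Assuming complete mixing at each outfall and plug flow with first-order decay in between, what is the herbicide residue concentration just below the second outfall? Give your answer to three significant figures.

Conservation of mass: C = (0.1750·0.1900 + 0.03300·210.0) / 0.2080 = 6.963/0.2080 = 33.48 µg/L; combined flow 0.2080 m³/s.
Travel time t = 33.6·1000 / 0.71 = 47320 s = 13.15 h.
Half-life 10.0 h → k = ln 2 / 10.0 = 0.06931 h⁻¹ = 1.664 d⁻¹.
First-order decay: C = 33.48·exp(−k·t) = 33.48·0.4020 = 13.46 µg/L.
At the second outfall, C = (0.2080·13.46 + 0.01030·385.0) / (0.2080 + 0.01030) = 30.99 µg/L.

31.0 µg/L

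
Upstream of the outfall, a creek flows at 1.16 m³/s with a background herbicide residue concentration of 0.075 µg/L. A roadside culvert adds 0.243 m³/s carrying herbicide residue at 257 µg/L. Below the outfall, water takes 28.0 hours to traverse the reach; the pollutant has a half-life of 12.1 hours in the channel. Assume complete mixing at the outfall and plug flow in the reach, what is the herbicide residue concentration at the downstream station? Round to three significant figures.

8.96 µg/L

Flow-weighted average: C = (1.160·0.07500 + 0.2430·257.0) / 1.403 = 62.54/1.403 = 44.57 µg/L.
Half-life 12.1 h → k = ln 2 / 12.1 = 0.05728 h⁻¹ = 1.375 d⁻¹.
Decay over the reach: 44.57·exp(−kt) = 44.57·0.2011 = 8.964 µg/L.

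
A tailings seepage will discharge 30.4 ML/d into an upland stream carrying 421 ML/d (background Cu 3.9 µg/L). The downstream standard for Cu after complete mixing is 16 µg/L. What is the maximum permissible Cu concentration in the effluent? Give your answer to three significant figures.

At the limit, (Qr·Cr + Qe·Cₑ)/(Qr + Qe) = 16:
Cₑ = (451.4·16 − 421.0·3.900) / 30.40 = 183.6 µg/L.

184 µg/L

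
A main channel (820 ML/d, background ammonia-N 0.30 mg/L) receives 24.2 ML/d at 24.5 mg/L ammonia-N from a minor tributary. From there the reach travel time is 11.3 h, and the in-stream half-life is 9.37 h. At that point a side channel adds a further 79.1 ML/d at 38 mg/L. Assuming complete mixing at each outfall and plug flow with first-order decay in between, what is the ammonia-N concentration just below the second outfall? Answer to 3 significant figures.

3.65 mg/L

Flow-weighted average: C = (820.0·0.3000 + 24.20·24.50) / 844.2 = 838.9/844.2 = 0.9937 mg/L; combined flow 844.2 ML/d.
Half-life 9.37 h → k = ln 2 / 9.37 = 0.07398 h⁻¹ = 1.775 d⁻¹.
Applying C = C₀e^(−kt): 0.9937 × 0.4335 = 0.4308 mg/L.
At the second outfall, C = (844.2·0.4308 + 79.10·38.00) / (844.2 + 79.10) = 3.649 mg/L.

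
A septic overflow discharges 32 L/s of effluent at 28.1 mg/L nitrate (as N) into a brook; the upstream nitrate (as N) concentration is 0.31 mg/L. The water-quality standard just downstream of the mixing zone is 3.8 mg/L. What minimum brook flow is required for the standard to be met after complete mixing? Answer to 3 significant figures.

Set C_mix = 3.8: (Q·0.3100 + 32.00·28.10) / (Q + 32.00) = 3.8
→ Q = 32.00·(28.10 − 3.8)/(3.8 − 0.3100) = 222.8 L/s.

223 L/s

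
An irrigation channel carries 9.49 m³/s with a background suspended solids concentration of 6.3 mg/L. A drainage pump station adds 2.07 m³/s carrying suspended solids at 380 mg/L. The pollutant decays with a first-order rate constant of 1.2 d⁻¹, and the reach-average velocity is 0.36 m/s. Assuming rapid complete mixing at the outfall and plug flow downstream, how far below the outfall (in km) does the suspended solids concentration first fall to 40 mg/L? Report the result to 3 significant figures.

15.7 km

Mass balance: C = (9.490·6.300 + 2.070·380.0) / 11.56 = 846.4/11.56 = 73.22 mg/L.
Set 73.22·exp(−k·t) = 40 → t = ln(73.22/40)/k = 43530 s = 12.09 h.
Distance = v·t = 0.36·43530 = 15670 m = 15.67 km.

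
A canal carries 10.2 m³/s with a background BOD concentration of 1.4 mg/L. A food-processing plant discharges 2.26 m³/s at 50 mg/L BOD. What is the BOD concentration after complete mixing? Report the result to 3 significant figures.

10.2 mg/L

Mixed concentration C = ΣQC/ΣQ = (10.20·1.400 + 2.260·50.00) / 12.46 = 127.3/12.46 = 10.22 mg/L.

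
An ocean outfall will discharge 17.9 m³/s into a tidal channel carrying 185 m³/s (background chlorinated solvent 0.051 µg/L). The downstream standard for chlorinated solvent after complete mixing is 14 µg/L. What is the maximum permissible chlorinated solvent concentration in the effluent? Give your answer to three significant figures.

At the limit, (Qr·Cr + Qe·Cₑ)/(Qr + Qe) = 14:
Cₑ = (202.9·14 − 185.0·0.05100) / 17.90 = 158.2 µg/L.

158 µg/L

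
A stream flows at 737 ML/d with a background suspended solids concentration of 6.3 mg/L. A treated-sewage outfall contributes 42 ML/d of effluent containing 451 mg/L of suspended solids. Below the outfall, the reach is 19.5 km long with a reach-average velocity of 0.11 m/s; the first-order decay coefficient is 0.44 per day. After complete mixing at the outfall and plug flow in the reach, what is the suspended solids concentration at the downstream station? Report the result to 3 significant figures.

12.3 mg/L

Mass balance: C = (737.0·6.300 + 42.00·451.0) / 779.0 = 23590/779.0 = 30.28 mg/L.
Travel time t = 19.5·1000 / 0.11 = 177300 s = 49.24 h.
First-order decay: C = 30.28·exp(−k·t) = 30.28·0.4054 = 12.28 mg/L.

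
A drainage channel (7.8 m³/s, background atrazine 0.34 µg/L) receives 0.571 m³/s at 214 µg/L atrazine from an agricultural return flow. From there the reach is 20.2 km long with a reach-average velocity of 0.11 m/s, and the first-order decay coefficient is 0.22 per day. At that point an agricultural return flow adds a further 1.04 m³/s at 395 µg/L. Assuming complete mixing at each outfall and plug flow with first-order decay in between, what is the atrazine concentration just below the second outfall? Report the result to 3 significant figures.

After mixing, C = (7.800·0.3400 + 0.5710·214.0) / 8.371 = 124.8/8.371 = 14.91 µg/L; combined flow 8.371 m³/s.
Travel time t = 20.2·1000 / 0.11 = 183600 s = 51.01 h.
First-order decay: C = 14.91·exp(−k·t) = 14.91·0.6265 = 9.344 µg/L.
Second outfall: C = (8.371·9.344 + 1.040·395.0)/9.411 = 51.96 µg/L.

52.0 µg/L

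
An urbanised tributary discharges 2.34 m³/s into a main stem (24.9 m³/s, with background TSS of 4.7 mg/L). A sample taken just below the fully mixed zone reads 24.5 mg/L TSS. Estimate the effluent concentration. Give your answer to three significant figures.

Mass balance: 24.90·4.700 + 2.340·Cₑ = 27.24·24.50
→ Cₑ = (27.24·24.50 − 24.90·4.700) / 2.340 = 235.2 mg/L.

235 mg/L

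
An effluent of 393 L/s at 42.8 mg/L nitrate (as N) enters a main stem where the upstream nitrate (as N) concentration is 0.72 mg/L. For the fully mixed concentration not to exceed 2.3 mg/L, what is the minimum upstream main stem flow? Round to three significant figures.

Set C_mix = 2.3: (Q·0.7200 + 393.0·42.80) / (Q + 393.0) = 2.3
→ Q = 393.0·(42.80 − 2.3)/(2.3 − 0.7200) = 10070 L/s.

10100 L/s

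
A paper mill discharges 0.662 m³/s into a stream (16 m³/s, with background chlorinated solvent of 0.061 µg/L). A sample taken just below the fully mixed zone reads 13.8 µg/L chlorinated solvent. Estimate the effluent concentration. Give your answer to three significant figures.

346 µg/L

Mass balance: 16.00·0.06100 + 0.6620·Cₑ = 16.66·13.80
→ Cₑ = (16.66·13.80 − 16.00·0.06100) / 0.6620 = 345.9 µg/L.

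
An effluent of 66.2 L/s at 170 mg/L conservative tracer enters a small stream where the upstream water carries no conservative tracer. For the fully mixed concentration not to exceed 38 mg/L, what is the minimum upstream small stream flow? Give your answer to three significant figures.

230 L/s

Set C_mix = 38: (Q·0 + 66.20·170.0) / (Q + 66.20) = 38
→ Q = 66.20·(170.0 − 38)/(38 − 0) = 230.0 L/s.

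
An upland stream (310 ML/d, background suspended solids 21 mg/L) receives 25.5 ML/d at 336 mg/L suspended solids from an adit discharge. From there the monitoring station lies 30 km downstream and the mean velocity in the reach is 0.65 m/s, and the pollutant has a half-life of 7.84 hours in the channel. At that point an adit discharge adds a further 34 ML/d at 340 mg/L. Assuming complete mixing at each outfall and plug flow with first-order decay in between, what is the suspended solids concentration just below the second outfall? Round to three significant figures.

44.4 mg/L

Mixed concentration C = ΣQC/ΣQ = (310.0·21.00 + 25.50·336.0) / 335.5 = 15080/335.5 = 44.94 mg/L; combined flow 335.5 ML/d.
Travel time t = 30·1000 / 0.65 = 46150 s = 12.82 h.
Half-life 7.84 h → k = ln 2 / 7.84 = 0.08841 h⁻¹ = 2.122 d⁻¹.
Applying C = C₀e^(−kt): 44.94 × 0.3219 = 14.47 mg/L.
Second outfall: C = (335.5·14.47 + 34.00·340.0)/369.5 = 44.42 mg/L.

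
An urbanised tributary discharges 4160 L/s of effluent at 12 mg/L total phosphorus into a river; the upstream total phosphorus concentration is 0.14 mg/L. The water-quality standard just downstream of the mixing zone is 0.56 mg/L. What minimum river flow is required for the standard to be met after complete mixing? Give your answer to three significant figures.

Set C_mix = 0.56: (Q·0.1400 + 4160·12.00) / (Q + 4160) = 0.56
→ Q = 4160·(12.00 − 0.56)/(0.56 − 0.1400) = 113300 L/s.

113000 L/s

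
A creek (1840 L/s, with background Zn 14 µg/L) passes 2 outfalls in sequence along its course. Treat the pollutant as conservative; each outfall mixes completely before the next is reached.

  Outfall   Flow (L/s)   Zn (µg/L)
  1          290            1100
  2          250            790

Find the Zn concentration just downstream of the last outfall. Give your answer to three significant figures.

228 µg/L

Outfall 1: combined Q = 2130 L/s; C = (1840·14.00 + 290.0·1100)/2130 = 161.9 µg/L.
Outfall 2: combined Q = 2380 L/s; C = (2130·161.9 + 250.0·790.0)/2380 = 227.8 µg/L.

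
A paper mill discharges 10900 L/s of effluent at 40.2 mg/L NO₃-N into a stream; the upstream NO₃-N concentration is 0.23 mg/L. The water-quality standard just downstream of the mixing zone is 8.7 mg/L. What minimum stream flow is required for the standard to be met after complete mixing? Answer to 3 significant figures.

Set C_mix = 8.7: (Q·0.2300 + 10900·40.20) / (Q + 10900) = 8.7
→ Q = 10900·(40.20 − 8.7)/(8.7 − 0.2300) = 40540 L/s.

40500 L/s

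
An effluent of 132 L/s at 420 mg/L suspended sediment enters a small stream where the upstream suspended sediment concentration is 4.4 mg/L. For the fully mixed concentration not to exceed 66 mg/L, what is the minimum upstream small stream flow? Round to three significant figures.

Set C_mix = 66: (Q·4.400 + 132.0·420.0) / (Q + 132.0) = 66
→ Q = 132.0·(420.0 − 66)/(66 − 4.400) = 758.6 L/s.

759 L/s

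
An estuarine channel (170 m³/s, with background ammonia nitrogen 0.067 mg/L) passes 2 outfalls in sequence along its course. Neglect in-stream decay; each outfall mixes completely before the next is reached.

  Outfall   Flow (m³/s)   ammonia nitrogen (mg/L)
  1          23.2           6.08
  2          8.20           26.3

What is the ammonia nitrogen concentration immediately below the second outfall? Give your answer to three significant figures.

Outfall 1: combined Q = 193.2 m³/s; C = (170.0·0.06700 + 23.20·6.080)/193.2 = 0.7891 mg/L.
Outfall 2: combined Q = 201.4 m³/s; C = (193.2·0.7891 + 8.200·26.30)/201.4 = 1.828 mg/L.

1.83 mg/L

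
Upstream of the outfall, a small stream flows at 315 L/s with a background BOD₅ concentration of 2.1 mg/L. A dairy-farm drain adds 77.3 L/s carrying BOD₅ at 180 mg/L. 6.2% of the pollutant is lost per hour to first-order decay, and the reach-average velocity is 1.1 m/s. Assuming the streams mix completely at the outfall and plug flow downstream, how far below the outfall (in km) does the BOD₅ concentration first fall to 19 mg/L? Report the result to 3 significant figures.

41.5 km

Flow-weighted average: C = (315.0·2.100 + 77.30·180.0) / 392.3 = 14580/392.3 = 37.15 mg/L.
6.2%/h lost → k = −ln(1 − 0.062) = 0.06401 h⁻¹.
Set 37.15·exp(−k·t) = 19 → t = ln(37.15/19)/k = 37720 s = 10.48 h.
Distance = v·t = 1.1·37720 = 41490 m = 41.49 km.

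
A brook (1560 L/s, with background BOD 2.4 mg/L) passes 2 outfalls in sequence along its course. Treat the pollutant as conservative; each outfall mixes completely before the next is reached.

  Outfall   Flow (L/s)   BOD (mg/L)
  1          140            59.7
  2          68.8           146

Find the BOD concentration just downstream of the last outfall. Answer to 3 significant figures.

After outfall 1: Q = 1560 + 140.0 = 1700 L/s; C = (1560·2.400 + 140.0·59.70)/1700 = 7.119 mg/L.
After outfall 2: Q = 1700 + 68.80 = 1769 L/s; C = (1700·7.119 + 68.80·146.0)/1769 = 12.52 mg/L.

12.5 mg/L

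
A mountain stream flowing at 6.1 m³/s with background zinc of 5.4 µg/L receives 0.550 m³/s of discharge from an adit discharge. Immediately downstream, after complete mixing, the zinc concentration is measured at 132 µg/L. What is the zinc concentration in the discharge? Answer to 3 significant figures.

1540 µg/L

Mass balance: 6.100·5.400 + 0.5500·Cₑ = 6.650·132.0
→ Cₑ = (6.650·132.0 − 6.100·5.400) / 0.5500 = 1536 µg/L.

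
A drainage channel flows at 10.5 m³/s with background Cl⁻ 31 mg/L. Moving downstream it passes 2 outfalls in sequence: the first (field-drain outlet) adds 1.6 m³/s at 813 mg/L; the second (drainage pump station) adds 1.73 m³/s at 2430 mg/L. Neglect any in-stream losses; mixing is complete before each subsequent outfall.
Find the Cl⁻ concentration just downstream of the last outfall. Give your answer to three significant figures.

Outfall 1: combined Q = 12.10 m³/s; C = (10.50·31.00 + 1.600·813.0)/12.10 = 134.4 mg/L.
Outfall 2: combined Q = 13.83 m³/s; C = (12.10·134.4 + 1.730·2430)/13.83 = 421.6 mg/L.

422 mg/L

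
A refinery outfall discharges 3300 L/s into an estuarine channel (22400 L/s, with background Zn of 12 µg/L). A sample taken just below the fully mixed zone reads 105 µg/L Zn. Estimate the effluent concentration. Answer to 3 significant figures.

736 µg/L

Mass balance: 22400·12.00 + 3300·Cₑ = 25700·105.0
→ Cₑ = (25700·105.0 − 22400·12.00) / 3300 = 736.3 µg/L.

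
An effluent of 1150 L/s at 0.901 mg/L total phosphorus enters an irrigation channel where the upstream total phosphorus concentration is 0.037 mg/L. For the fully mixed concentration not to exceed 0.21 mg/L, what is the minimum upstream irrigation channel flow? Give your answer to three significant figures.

4590 L/s

Set C_mix = 0.21: (Q·0.03700 + 1150·0.9010) / (Q + 1150) = 0.21
→ Q = 1150·(0.9010 − 0.21)/(0.21 − 0.03700) = 4593 L/s.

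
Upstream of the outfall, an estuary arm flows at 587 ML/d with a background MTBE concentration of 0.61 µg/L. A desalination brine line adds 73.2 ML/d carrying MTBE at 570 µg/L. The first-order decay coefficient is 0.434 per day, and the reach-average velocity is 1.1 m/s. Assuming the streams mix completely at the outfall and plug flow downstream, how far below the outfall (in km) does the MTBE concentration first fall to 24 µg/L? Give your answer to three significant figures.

214 km

Mass balance: C = (587.0·0.6100 + 73.20·570.0) / 660.2 = 42080/660.2 = 63.74 µg/L.
Set 63.74·exp(−k·t) = 24 → t = ln(63.74/24)/k = 194500 s = 54.02 h.
Distance = v·t = 1.1·194500 = 213900 m = 213.9 km.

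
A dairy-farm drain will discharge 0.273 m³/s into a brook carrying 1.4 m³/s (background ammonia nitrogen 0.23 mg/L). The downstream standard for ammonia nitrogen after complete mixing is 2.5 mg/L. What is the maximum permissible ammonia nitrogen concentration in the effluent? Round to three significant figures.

14.1 mg/L

At the limit, (Qr·Cr + Qe·Cₑ)/(Qr + Qe) = 2.5:
Cₑ = (1.673·2.5 − 1.400·0.2300) / 0.2730 = 14.14 mg/L.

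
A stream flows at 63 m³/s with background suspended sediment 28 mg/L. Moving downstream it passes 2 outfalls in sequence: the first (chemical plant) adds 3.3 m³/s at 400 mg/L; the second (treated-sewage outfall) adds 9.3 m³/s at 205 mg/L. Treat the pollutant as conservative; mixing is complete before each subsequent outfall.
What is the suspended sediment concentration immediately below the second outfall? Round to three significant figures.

After outfall 1: Q = 63.00 + 3.300 = 66.30 m³/s; C = (63.00·28.00 + 3.300·400.0)/66.30 = 46.52 mg/L.
After outfall 2: Q = 66.30 + 9.300 = 75.60 m³/s; C = (66.30·46.52 + 9.300·205.0)/75.60 = 66.01 mg/L.

66.0 mg/L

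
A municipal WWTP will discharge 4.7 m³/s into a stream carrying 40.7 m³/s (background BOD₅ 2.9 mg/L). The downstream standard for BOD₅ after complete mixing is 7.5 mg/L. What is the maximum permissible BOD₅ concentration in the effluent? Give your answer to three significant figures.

At the limit, (Qr·Cr + Qe·Cₑ)/(Qr + Qe) = 7.5:
Cₑ = (45.40·7.5 − 40.70·2.900) / 4.700 = 47.33 mg/L.

47.3 mg/L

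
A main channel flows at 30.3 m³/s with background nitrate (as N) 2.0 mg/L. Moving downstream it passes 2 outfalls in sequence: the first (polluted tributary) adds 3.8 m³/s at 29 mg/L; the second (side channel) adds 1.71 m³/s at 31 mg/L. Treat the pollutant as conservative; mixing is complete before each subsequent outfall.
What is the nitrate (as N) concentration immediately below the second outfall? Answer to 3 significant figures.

Outfall 1: combined Q = 34.10 m³/s; C = (30.30·2.000 + 3.800·29.00)/34.10 = 5.009 mg/L.
Outfall 2: combined Q = 35.81 m³/s; C = (34.10·5.009 + 1.710·31.00)/35.81 = 6.250 mg/L.

6.25 mg/L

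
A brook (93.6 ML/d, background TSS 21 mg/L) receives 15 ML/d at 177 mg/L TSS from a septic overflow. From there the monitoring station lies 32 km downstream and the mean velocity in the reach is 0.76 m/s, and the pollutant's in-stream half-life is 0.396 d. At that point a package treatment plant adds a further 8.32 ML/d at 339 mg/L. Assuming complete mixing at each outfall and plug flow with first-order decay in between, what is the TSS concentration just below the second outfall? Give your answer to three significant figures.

41.0 mg/L

Mass balance: C = (93.60·21.00 + 15.00·177.0) / 108.6 = 4621/108.6 = 42.55 mg/L; combined flow 108.6 ML/d.
Travel time t = 32·1000 / 0.76 = 42110 s = 11.70 h.
Half-life 0.396 d → k = ln 2 / 0.396 = 1.750 d⁻¹.
Applying C = C₀e^(−kt): 42.55 × 0.4261 = 18.13 mg/L.
At the second outfall, C = (108.6·18.13 + 8.320·339.0) / (108.6 + 8.320) = 40.96 mg/L.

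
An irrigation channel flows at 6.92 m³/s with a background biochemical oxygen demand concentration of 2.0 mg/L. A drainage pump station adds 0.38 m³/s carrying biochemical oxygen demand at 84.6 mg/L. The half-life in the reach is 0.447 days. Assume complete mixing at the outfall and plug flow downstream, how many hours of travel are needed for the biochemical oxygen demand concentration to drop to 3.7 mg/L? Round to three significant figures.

After mixing, C = (6.920·2.000 + 0.3800·84.60) / 7.300 = 45.99/7.300 = 6.300 mg/L.
Half-life 0.447 d → k = ln 2 / 0.447 = 1.551 d⁻¹.
6.300·exp(−k·t) = 3.7 → t = ln(6.300/3.7)/k = 29650 s = 8.237 h.

8.24 h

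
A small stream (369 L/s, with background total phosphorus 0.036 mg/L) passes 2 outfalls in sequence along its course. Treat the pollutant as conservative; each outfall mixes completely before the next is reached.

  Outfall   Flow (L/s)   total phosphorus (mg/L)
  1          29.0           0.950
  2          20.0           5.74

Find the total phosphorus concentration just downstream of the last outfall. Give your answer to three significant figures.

Below outfall 1: Q → 398.0 L/s, C = (369.0·0.03600 + 29.00·0.9500)/398.0 = 0.1026 mg/L.
Below outfall 2: Q → 418.0 L/s, C = (398.0·0.1026 + 20.00·5.740)/418.0 = 0.3723 mg/L.

0.372 mg/L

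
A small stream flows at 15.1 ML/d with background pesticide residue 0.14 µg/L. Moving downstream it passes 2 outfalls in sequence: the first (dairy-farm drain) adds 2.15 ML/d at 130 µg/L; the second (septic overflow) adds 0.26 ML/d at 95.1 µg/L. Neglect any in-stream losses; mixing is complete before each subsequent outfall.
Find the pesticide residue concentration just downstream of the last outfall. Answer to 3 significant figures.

After outfall 1: Q = 15.10 + 2.150 = 17.25 ML/d; C = (15.10·0.1400 + 2.150·130.0)/17.25 = 16.33 µg/L.
After outfall 2: Q = 17.25 + 0.2600 = 17.51 ML/d; C = (17.25·16.33 + 0.2600·95.10)/17.51 = 17.50 µg/L.

17.5 µg/L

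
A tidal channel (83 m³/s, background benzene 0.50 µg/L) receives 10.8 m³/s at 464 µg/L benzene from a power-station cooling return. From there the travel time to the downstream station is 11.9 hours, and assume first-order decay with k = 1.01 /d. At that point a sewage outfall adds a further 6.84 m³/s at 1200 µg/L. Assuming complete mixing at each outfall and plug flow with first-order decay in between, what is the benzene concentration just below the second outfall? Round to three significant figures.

Mass balance: C = (83.00·0.5000 + 10.80·464.0) / 93.80 = 5053/93.80 = 53.87 µg/L; combined flow 93.80 m³/s.
First-order decay: C = 53.87·exp(−k·t) = 53.87·0.6061 = 32.65 µg/L.
At the second outfall, C = (93.80·32.65 + 6.840·1200) / (93.80 + 6.840) = 112.0 µg/L.

112 µg/L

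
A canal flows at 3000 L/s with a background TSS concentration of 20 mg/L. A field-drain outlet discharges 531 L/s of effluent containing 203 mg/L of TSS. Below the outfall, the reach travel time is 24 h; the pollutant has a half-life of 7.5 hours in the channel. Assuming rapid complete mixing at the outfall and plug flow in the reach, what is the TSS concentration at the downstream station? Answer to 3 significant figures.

After mixing, C = (3000·20.00 + 531.0·203.0) / 3531 = 167800/3531 = 47.52 mg/L.
Half-life 7.5 h → k = ln 2 / 7.5 = 0.09242 h⁻¹ = 2.218 d⁻¹.
After decay, C = 47.52 × e^(−kt) = 47.52 × 0.1088 = 5.171 mg/L.

5.17 mg/L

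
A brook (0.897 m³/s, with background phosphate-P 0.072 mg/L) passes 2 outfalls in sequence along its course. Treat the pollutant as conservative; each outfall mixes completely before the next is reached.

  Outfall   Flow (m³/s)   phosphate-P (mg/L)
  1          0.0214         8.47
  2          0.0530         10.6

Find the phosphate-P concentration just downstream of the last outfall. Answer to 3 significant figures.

0.831 mg/L

After outfall 1: Q = 0.8970 + 0.02140 = 0.9184 m³/s; C = (0.8970·0.07200 + 0.02140·8.470)/0.9184 = 0.2677 mg/L.
After outfall 2: Q = 0.9184 + 0.05300 = 0.9714 m³/s; C = (0.9184·0.2677 + 0.05300·10.60)/0.9714 = 0.8314 mg/L.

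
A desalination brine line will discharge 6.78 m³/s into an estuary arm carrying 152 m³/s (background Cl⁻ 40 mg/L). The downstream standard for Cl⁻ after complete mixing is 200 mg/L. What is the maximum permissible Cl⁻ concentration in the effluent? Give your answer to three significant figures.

3790 mg/L

At the limit, (Qr·Cr + Qe·Cₑ)/(Qr + Qe) = 200:
Cₑ = (158.8·200 − 152.0·40.00) / 6.780 = 3787 mg/L.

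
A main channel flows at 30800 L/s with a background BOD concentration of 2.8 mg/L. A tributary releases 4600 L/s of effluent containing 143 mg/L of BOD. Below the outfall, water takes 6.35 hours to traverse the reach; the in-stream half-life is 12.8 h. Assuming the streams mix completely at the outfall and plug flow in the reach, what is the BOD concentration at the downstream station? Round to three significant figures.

Conservation of mass: C = (30800·2.800 + 4600·143.0) / 35400 = 744000/35400 = 21.02 mg/L.
Half-life 12.8 h → k = ln 2 / 12.8 = 0.05415 h⁻¹ = 1.300 d⁻¹.
Decay over the reach: 21.02·exp(−kt) = 21.02·0.7090 = 14.90 mg/L.

14.9 mg/L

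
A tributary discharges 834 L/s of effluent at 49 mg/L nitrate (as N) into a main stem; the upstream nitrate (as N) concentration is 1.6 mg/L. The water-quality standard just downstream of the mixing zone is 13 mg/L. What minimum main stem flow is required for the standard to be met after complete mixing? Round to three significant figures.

Set C_mix = 13: (Q·1.600 + 834.0·49.00) / (Q + 834.0) = 13
→ Q = 834.0·(49.00 − 13)/(13 − 1.600) = 2634 L/s.

2630 L/s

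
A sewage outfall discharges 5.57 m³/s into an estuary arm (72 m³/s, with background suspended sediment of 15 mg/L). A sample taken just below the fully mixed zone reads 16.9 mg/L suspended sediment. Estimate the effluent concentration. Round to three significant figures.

Mass balance: 72.00·15.00 + 5.570·Cₑ = 77.57·16.90
→ Cₑ = (77.57·16.90 − 72.00·15.00) / 5.570 = 41.46 mg/L.

41.5 mg/L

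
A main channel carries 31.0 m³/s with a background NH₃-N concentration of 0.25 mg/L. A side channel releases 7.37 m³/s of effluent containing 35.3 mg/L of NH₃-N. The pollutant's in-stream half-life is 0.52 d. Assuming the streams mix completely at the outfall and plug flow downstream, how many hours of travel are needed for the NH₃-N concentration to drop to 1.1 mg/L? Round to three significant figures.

Mixed concentration C = ΣQC/ΣQ = (31.00·0.2500 + 7.370·35.30) / 38.37 = 267.9/38.37 = 6.982 mg/L.
Half-life 0.52 d → k = ln 2 / 0.52 = 1.333 d⁻¹.
6.982·exp(−k·t) = 1.1 → t = ln(6.982/1.1)/k = 119800 s = 33.27 h.

33.3 h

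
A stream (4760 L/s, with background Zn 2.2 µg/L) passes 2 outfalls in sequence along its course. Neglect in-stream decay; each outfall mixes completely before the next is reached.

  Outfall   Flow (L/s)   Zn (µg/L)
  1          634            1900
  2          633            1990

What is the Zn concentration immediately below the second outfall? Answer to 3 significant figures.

411 µg/L

Outfall 1: combined Q = 5394 L/s; C = (4760·2.200 + 634.0·1900)/5394 = 225.3 µg/L.
Outfall 2: combined Q = 6027 L/s; C = (5394·225.3 + 633.0·1990)/6027 = 410.6 µg/L.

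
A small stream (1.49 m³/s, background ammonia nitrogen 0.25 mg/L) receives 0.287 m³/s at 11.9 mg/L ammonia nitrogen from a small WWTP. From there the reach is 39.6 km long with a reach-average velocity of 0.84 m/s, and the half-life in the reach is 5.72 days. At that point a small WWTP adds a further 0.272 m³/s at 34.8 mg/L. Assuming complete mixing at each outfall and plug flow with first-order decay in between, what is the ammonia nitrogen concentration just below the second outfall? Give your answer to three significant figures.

Mass balance: C = (1.490·0.2500 + 0.2870·11.90) / 1.777 = 3.788/1.777 = 2.132 mg/L; combined flow 1.777 m³/s.
Travel time t = 39.6·1000 / 0.84 = 47140 s = 13.10 h.
Half-life 5.72 d → k = ln 2 / 5.72 = 0.1212 d⁻¹.
Applying C = C₀e^(−kt): 2.132 × 0.9360 = 1.995 mg/L.
Second outfall: C = (1.777·1.995 + 0.2720·34.80)/2.049 = 6.350 mg/L.

6.35 mg/L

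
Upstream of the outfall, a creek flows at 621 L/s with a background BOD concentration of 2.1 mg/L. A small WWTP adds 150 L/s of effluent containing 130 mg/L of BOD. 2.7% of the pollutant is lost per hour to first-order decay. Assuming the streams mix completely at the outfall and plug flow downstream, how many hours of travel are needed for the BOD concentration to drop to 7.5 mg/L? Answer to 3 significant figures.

Mass balance: C = (621.0·2.100 + 150.0·130.0) / 771.0 = 20800/771.0 = 26.98 mg/L.
2.7%/h lost → k = −ln(1 − 0.027) = 0.02737 h⁻¹.
26.98·exp(−k·t) = 7.5 → t = ln(26.98/7.5)/k = 168400 s = 46.78 h.

46.8 h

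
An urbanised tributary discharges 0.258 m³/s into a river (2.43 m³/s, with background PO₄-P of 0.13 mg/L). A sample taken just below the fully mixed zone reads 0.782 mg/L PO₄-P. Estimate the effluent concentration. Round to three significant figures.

Mass balance: 2.430·0.1300 + 0.2580·Cₑ = 2.688·0.7820
→ Cₑ = (2.688·0.7820 − 2.430·0.1300) / 0.2580 = 6.923 mg/L.

6.92 mg/L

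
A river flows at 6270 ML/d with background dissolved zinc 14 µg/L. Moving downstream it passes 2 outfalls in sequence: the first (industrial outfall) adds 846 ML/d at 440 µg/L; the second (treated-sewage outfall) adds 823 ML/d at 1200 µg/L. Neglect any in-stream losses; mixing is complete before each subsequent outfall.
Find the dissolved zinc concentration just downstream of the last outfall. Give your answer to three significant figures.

After outfall 1: Q = 6270 + 846.0 = 7116 ML/d; C = (6270·14.00 + 846.0·440.0)/7116 = 64.65 µg/L.
After outfall 2: Q = 7116 + 823.0 = 7939 ML/d; C = (7116·64.65 + 823.0·1200)/7939 = 182.3 µg/L.

182 µg/L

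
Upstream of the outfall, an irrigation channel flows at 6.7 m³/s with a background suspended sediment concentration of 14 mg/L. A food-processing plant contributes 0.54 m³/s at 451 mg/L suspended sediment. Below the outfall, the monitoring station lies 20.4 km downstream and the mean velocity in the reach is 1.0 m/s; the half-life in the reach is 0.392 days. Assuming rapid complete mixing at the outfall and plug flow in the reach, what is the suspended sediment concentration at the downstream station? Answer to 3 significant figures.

Conservation of mass: C = (6.700·14.00 + 0.5400·451.0) / 7.240 = 337.3/7.240 = 46.59 mg/L.
Travel time t = 20.4·1000 / 1.0 = 20400 s = 5.667 h.
Half-life 0.392 d → k = ln 2 / 0.392 = 1.768 d⁻¹.
Decay over the reach: 46.59·exp(−kt) = 46.59·0.6587 = 30.69 mg/L.

30.7 mg/L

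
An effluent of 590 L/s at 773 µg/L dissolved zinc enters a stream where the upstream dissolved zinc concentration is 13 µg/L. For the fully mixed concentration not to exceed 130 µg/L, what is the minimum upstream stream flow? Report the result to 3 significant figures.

3240 L/s

Set C_mix = 130: (Q·13.00 + 590.0·773.0) / (Q + 590.0) = 130
→ Q = 590.0·(773.0 − 130)/(130 − 13.00) = 3242 L/s.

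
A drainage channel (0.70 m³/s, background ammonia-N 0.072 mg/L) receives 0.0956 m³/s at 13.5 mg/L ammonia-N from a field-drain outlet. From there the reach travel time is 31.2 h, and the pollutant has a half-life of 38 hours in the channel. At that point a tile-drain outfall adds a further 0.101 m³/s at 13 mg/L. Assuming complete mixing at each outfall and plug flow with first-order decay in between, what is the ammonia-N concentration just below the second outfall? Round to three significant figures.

Mixed concentration C = ΣQC/ΣQ = (0.7000·0.07200 + 0.09560·13.50) / 0.7956 = 1.341/0.7956 = 1.686 mg/L; combined flow 0.7956 m³/s.
Half-life 38 h → k = ln 2 / 38 = 0.01824 h⁻¹ = 0.4378 d⁻¹.
First-order decay: C = 1.686·exp(−k·t) = 1.686·0.5660 = 0.9541 mg/L.
Second outfall: C = (0.7956·0.9541 + 0.1010·13.00)/0.8966 = 2.311 mg/L.

2.31 mg/L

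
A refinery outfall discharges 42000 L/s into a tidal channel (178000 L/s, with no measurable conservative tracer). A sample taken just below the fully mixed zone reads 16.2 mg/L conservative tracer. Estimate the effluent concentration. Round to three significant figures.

84.9 mg/L

Mass balance: 178000·0 + 42000·Cₑ = 220000·16.20
→ Cₑ = (220000·16.20 − 178000·0) / 42000 = 84.86 mg/L.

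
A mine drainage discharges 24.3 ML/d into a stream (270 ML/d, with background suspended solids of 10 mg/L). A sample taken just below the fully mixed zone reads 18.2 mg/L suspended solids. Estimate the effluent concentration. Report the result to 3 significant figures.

Mass balance: 270.0·10.00 + 24.30·Cₑ = 294.3·18.20
→ Cₑ = (294.3·18.20 − 270.0·10.00) / 24.30 = 109.3 mg/L.

109 mg/L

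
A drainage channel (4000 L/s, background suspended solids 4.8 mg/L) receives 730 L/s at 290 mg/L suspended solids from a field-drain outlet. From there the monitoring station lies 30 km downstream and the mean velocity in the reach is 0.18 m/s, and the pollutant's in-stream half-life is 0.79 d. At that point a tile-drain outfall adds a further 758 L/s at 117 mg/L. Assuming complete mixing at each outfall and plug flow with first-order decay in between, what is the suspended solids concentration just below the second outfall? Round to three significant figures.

23.9 mg/L

After mixing, C = (4000·4.800 + 730.0·290.0) / 4730 = 230900/4730 = 48.82 mg/L; combined flow 4730 L/s.
Travel time t = 30·1000 / 0.18 = 166700 s = 46.30 h.
Half-life 0.79 d → k = ln 2 / 0.79 = 0.8774 d⁻¹.
First-order decay: C = 48.82·exp(−k·t) = 48.82·0.1841 = 8.985 mg/L.
Second outfall: C = (4730·8.985 + 758.0·117.0)/5488 = 23.90 mg/L.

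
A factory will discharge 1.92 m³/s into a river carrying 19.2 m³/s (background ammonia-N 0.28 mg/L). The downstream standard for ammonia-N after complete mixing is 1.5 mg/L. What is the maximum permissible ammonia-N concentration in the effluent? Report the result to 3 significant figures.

13.7 mg/L

At the limit, (Qr·Cr + Qe·Cₑ)/(Qr + Qe) = 1.5:
Cₑ = (21.12·1.5 − 19.20·0.2800) / 1.920 = 13.70 mg/L.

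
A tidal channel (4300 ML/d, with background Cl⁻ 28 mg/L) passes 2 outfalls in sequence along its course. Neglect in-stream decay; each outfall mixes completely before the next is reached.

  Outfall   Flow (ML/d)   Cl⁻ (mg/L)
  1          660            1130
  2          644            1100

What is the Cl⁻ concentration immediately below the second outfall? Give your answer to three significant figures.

Outfall 1: combined Q = 4960 ML/d; C = (4300·28.00 + 660.0·1130)/4960 = 174.6 mg/L.
Outfall 2: combined Q = 5604 ML/d; C = (4960·174.6 + 644.0·1100)/5604 = 281.0 mg/L.

281 mg/L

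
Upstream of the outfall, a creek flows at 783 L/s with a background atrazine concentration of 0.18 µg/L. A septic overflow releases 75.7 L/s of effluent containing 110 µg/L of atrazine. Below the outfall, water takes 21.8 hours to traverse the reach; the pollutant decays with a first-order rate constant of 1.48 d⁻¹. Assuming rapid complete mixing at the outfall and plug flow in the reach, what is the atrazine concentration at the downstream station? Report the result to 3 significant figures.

2.57 µg/L

Mass balance: C = (783.0·0.1800 + 75.70·110.0) / 858.7 = 8468/858.7 = 9.861 µg/L.
After decay, C = 9.861 × e^(−kt) = 9.861 × 0.2607 = 2.571 µg/L.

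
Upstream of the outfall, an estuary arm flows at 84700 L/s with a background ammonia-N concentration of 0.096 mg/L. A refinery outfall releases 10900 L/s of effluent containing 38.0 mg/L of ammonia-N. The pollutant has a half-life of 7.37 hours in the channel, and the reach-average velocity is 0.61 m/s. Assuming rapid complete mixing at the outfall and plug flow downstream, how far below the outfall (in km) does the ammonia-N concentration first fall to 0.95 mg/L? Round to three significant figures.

Flow-weighted average: C = (84700·0.09600 + 10900·38.00) / 95600 = 422300/95600 = 4.418 mg/L.
Half-life 7.37 h → k = ln 2 / 7.37 = 0.09405 h⁻¹ = 2.257 d⁻¹.
Set 4.418·exp(−k·t) = 0.95 → t = ln(4.418/0.95)/k = 58830 s = 16.34 h.
Distance = v·t = 0.61·58830 = 35890 m = 35.89 km.

35.9 km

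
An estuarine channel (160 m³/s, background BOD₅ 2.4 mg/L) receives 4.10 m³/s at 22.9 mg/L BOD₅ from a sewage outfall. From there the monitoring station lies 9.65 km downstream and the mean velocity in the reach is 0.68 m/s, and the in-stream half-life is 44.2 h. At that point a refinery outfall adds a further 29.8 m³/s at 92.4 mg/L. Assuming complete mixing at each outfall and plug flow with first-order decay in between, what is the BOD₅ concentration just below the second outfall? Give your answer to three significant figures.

16.5 mg/L

Mixed concentration C = ΣQC/ΣQ = (160.0·2.400 + 4.100·22.90) / 164.1 = 477.9/164.1 = 2.912 mg/L; combined flow 164.1 m³/s.
Travel time t = 9.65·1000 / 0.68 = 14190 s = 3.942 h.
Half-life 44.2 h → k = ln 2 / 44.2 = 0.01568 h⁻¹ = 0.3764 d⁻¹.
After decay, C = 2.912 × e^(−kt) = 2.912 × 0.9401 = 2.738 mg/L.
At the second outfall, C = (164.1·2.738 + 29.80·92.40) / (164.1 + 29.80) = 16.52 mg/L.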